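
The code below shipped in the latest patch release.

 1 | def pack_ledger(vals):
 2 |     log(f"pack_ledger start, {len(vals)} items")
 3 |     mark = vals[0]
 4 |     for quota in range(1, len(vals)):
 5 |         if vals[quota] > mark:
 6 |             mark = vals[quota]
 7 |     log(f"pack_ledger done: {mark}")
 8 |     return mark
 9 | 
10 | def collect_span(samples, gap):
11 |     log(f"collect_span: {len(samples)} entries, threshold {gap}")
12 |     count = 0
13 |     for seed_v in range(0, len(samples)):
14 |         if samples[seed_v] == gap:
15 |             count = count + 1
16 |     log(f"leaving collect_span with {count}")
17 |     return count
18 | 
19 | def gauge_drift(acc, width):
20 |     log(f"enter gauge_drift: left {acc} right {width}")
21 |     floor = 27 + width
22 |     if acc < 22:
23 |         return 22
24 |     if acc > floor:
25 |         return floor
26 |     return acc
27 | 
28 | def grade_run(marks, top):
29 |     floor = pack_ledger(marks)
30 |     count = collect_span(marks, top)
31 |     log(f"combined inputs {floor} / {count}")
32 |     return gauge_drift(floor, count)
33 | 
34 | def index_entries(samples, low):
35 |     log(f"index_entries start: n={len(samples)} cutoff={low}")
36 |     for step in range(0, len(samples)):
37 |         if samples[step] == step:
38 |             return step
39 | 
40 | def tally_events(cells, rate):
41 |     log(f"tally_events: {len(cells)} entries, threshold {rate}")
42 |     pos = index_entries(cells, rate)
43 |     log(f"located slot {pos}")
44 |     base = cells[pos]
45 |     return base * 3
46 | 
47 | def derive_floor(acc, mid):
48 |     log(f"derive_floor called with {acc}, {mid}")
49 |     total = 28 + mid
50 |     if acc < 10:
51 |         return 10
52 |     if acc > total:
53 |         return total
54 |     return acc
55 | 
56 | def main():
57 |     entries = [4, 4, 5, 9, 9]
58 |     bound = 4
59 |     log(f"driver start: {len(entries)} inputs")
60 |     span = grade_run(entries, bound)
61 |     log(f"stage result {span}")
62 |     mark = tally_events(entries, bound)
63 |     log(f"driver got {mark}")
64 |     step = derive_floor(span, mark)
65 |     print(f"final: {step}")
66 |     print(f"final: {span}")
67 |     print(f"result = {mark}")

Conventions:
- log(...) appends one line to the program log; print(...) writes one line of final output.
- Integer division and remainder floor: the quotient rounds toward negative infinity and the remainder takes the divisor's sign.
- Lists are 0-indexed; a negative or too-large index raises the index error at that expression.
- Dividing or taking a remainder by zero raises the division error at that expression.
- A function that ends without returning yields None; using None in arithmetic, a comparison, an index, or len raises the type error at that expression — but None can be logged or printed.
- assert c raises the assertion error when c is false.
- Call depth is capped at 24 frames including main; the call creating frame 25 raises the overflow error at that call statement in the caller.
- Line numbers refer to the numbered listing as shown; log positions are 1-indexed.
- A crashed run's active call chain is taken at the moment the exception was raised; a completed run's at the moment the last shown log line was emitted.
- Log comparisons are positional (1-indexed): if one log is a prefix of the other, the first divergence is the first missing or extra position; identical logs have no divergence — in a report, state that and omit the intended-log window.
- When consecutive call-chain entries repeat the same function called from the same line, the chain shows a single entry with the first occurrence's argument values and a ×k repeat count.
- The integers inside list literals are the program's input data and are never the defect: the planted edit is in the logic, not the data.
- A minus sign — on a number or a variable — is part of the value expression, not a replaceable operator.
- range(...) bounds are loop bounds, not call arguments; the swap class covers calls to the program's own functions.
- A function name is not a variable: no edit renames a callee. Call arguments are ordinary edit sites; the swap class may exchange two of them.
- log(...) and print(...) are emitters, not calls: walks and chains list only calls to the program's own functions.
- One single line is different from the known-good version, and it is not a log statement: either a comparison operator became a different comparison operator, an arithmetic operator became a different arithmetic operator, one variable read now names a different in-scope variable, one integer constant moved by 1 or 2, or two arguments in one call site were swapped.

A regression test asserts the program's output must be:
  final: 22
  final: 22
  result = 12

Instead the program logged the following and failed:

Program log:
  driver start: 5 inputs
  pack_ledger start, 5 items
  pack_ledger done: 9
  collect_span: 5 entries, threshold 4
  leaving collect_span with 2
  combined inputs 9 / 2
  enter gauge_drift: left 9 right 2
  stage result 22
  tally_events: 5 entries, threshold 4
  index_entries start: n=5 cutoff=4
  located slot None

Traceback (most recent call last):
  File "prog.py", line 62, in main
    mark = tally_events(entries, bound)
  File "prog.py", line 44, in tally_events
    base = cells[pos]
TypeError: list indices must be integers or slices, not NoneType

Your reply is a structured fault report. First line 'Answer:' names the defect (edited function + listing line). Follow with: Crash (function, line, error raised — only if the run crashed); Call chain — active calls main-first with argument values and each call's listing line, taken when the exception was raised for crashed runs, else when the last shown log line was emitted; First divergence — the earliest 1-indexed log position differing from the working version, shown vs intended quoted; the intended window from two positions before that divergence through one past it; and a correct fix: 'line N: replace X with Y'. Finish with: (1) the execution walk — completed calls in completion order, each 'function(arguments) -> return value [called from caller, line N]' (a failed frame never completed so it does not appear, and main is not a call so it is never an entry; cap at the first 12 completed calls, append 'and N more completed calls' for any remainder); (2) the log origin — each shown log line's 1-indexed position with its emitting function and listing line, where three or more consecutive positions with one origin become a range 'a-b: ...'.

Answer: the defect is in index_entries at line 37.
Key fact: Position 11 is the first bad log line: 'located slot None' should read 'located slot 0'.
Crash: tally_events, line 44, TypeError.
Call chain: main -> tally_events([4, 4, 5, 9, 9], 4) (called at line 62).
First divergence: position 11 — the shown line 'located slot None' should read 'located slot 0'.
Intended log window:
  9: tally_events: 5 entries, threshold 4
  10: index_entries start: n=5 cutoff=4
  11: located slot 0
  12: driver got 12
Execution walk:
  pack_ledger([4, 4, 5, 9, 9]) -> 9  [called from grade_run, line 29]
  collect_span([4, 4, 5, 9, 9], 4) -> 2  [called from grade_run, line 30]
  gauge_drift(9, 2) -> 22  [called from grade_run, line 32]
  grade_run([4, 4, 5, 9, 9], 4) -> 22  [called from main, line 60]
  index_entries([4, 4, 5, 9, 9], 4) -> None  [called from tally_events, line 42]
Log origins:
  1: logged in main at line 59
  2: logged in pack_ledger at line 2
  3: logged in pack_ledger at line 7
  4: logged in collect_span at line 11
  5: logged in collect_span at line 16
  6: logged in grade_run at line 31
  7: logged in gauge_drift at line 20
  8: logged in main at line 61
  9: logged in tally_events at line 41
  10: logged in index_entries at line 35
  11: logged in tally_events at line 43
A correct fix: line 37: replace `samples[step] == step` with `samples[step] == low`.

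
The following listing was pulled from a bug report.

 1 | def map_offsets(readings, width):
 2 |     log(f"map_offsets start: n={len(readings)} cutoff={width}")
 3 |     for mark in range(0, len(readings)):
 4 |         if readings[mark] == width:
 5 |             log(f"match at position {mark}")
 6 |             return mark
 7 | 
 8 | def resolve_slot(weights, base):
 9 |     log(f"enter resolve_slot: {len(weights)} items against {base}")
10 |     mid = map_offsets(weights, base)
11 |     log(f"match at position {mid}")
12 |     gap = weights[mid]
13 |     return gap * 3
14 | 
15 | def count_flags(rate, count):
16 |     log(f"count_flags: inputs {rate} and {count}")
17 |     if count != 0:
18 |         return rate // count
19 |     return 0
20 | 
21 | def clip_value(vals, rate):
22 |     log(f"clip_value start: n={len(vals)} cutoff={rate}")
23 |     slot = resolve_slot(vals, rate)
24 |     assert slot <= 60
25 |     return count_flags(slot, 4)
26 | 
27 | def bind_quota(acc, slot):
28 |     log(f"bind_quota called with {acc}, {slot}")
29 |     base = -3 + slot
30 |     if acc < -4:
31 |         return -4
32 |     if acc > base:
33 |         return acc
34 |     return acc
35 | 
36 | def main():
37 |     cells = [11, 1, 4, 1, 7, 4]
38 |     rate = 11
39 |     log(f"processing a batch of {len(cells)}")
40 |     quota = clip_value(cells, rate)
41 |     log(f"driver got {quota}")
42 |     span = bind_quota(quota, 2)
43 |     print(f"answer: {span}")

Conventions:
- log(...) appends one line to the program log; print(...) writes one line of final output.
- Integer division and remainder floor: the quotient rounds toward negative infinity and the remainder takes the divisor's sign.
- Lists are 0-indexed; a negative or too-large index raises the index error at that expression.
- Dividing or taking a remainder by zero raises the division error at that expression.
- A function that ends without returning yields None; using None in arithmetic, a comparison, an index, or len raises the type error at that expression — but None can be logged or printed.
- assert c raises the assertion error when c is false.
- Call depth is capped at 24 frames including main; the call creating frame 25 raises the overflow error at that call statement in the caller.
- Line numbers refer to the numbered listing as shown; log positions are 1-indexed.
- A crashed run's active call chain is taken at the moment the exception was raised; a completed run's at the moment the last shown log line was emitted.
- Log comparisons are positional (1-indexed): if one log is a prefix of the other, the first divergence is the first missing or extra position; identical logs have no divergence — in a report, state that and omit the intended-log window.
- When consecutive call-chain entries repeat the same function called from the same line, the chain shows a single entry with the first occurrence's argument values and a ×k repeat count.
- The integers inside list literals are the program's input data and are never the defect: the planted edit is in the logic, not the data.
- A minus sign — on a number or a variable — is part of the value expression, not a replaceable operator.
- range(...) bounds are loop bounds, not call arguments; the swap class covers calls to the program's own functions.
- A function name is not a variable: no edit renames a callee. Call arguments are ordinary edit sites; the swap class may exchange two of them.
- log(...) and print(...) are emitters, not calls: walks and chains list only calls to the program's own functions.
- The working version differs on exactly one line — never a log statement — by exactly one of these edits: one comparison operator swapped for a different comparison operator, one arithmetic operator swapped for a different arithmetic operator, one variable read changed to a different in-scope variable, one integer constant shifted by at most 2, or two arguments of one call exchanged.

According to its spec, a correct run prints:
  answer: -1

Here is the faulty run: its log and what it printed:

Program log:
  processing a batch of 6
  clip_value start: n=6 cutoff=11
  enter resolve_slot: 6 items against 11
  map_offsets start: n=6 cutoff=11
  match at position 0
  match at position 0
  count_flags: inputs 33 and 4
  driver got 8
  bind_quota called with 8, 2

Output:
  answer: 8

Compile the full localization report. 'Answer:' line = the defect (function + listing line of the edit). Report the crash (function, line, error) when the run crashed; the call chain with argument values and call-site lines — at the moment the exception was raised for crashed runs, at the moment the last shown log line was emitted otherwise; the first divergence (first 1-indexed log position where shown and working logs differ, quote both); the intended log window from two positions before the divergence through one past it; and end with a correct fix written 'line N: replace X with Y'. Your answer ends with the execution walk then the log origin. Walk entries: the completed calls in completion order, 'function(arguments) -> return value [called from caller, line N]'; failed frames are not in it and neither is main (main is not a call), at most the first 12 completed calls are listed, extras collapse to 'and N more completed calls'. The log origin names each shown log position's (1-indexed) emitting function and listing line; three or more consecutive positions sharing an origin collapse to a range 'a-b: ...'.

Answer: the defect is in bind_quota at line 33.
Core observation: The logs agree in full; only the final output differs.
Call chain: main -> bind_quota(8, 2) (called at line 42).
First divergence: none — the logs agree in full.
Execution walk:
  map_offsets([11, 1, 4, 1, 7, 4], 11) -> 0  [called from resolve_slot, line 10]
  resolve_slot([11, 1, 4, 1, 7, 4], 11) -> 33  [called from clip_value, line 23]
  count_flags(33, 4) -> 8  [called from clip_value, line 25]
  clip_value([11, 1, 4, 1, 7, 4], 11) -> 8  [called from main, line 40]
  bind_quota(8, 2) -> 8  [called from main, line 42]
Log origins:
  1: logged in main at line 39
  2: logged in clip_value at line 22
  3: logged in resolve_slot at line 9
  4: logged in map_offsets at line 2
  5: logged in map_offsets at line 5
  6: logged in resolve_slot at line 11
  7: logged in count_flags at line 16
  8: logged in main at line 41
  9: logged in bind_quota at line 28
A correct fix: line 33: replace `acc` with `base`.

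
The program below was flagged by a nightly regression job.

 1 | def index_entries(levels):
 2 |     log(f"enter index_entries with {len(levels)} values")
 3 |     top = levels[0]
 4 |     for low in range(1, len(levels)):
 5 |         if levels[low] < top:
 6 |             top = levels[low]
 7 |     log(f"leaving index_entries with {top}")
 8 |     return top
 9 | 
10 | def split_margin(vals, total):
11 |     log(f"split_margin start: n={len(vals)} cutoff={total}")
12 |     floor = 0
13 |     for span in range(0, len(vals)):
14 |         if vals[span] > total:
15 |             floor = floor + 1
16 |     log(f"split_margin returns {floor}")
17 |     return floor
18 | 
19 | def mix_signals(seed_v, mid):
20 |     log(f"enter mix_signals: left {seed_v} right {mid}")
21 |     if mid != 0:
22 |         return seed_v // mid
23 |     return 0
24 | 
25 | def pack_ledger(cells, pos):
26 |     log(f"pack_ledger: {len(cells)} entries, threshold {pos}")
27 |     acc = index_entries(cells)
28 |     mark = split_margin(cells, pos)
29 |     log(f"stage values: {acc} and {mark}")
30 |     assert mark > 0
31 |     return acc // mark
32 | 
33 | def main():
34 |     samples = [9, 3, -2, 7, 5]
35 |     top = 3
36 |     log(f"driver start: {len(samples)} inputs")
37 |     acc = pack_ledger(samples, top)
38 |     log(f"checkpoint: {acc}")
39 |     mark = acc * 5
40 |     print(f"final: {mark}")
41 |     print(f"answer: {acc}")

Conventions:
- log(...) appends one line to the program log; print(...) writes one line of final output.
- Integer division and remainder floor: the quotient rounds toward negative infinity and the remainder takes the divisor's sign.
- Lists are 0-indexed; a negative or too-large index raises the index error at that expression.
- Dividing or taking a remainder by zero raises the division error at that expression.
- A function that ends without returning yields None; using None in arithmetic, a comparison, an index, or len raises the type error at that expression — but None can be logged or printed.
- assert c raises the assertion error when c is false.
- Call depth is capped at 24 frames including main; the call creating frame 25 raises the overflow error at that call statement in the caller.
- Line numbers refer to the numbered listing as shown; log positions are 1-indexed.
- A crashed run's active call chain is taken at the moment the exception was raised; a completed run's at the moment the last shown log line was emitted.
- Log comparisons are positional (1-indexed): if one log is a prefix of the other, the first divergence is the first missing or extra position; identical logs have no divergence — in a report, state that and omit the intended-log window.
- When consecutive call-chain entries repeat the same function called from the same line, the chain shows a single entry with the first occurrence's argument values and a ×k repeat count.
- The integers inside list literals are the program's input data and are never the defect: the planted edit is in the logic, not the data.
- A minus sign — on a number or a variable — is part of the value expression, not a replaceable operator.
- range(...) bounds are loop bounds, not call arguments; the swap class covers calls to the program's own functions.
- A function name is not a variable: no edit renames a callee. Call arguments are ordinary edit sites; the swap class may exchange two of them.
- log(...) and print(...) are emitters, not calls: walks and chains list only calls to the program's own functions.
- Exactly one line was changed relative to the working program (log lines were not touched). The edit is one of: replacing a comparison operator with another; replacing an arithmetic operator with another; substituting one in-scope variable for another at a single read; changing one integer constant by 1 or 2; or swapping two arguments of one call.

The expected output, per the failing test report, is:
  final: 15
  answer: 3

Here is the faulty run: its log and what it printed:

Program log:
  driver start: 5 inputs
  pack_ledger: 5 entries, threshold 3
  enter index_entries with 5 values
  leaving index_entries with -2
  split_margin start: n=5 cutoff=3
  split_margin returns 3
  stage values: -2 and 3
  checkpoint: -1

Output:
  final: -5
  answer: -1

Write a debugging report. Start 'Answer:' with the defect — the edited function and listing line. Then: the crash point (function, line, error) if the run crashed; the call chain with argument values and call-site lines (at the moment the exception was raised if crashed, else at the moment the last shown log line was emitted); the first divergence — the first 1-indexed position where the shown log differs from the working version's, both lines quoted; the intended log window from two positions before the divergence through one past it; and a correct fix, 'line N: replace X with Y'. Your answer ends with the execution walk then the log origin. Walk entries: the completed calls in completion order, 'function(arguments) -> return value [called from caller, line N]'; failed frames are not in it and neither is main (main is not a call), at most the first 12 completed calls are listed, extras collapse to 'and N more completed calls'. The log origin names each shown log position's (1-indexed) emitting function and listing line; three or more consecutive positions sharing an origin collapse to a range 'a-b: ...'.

Answer: the defect is in index_entries at line 5.
Key fact: Everything matches until log position 4, which reads 'leaving index_entries with -2' in place of 'leaving index_entries with 9'.
Call chain: main.
First divergence: at position 4 the run shows 'leaving index_entries with -2' where the working version logs 'leaving index_entries with 9'.
Intended log window:
  2: pack_ledger: 5 entries, threshold 3
  3: enter index_entries with 5 values
  4: leaving index_entries with 9
  5: split_margin start: n=5 cutoff=3
Execution walk:
  index_entries([9, 3, -2, 7, 5]) -> -2  [called from pack_ledger, line 27]
  split_margin([9, 3, -2, 7, 5], 3) -> 3  [called from pack_ledger, line 28]
  pack_ledger([9, 3, -2, 7, 5], 3) -> -1  [called from main, line 37]
Log origins:
  1: from main, line 36
  2: from pack_ledger, line 26
  3: from index_entries, line 2
  4: from index_entries, line 7
  5: from split_margin, line 11
  6: from split_margin, line 16
  7: from pack_ledger, line 29
  8: from main, line 38
A correct fix: line 5: replace `<` with `>`.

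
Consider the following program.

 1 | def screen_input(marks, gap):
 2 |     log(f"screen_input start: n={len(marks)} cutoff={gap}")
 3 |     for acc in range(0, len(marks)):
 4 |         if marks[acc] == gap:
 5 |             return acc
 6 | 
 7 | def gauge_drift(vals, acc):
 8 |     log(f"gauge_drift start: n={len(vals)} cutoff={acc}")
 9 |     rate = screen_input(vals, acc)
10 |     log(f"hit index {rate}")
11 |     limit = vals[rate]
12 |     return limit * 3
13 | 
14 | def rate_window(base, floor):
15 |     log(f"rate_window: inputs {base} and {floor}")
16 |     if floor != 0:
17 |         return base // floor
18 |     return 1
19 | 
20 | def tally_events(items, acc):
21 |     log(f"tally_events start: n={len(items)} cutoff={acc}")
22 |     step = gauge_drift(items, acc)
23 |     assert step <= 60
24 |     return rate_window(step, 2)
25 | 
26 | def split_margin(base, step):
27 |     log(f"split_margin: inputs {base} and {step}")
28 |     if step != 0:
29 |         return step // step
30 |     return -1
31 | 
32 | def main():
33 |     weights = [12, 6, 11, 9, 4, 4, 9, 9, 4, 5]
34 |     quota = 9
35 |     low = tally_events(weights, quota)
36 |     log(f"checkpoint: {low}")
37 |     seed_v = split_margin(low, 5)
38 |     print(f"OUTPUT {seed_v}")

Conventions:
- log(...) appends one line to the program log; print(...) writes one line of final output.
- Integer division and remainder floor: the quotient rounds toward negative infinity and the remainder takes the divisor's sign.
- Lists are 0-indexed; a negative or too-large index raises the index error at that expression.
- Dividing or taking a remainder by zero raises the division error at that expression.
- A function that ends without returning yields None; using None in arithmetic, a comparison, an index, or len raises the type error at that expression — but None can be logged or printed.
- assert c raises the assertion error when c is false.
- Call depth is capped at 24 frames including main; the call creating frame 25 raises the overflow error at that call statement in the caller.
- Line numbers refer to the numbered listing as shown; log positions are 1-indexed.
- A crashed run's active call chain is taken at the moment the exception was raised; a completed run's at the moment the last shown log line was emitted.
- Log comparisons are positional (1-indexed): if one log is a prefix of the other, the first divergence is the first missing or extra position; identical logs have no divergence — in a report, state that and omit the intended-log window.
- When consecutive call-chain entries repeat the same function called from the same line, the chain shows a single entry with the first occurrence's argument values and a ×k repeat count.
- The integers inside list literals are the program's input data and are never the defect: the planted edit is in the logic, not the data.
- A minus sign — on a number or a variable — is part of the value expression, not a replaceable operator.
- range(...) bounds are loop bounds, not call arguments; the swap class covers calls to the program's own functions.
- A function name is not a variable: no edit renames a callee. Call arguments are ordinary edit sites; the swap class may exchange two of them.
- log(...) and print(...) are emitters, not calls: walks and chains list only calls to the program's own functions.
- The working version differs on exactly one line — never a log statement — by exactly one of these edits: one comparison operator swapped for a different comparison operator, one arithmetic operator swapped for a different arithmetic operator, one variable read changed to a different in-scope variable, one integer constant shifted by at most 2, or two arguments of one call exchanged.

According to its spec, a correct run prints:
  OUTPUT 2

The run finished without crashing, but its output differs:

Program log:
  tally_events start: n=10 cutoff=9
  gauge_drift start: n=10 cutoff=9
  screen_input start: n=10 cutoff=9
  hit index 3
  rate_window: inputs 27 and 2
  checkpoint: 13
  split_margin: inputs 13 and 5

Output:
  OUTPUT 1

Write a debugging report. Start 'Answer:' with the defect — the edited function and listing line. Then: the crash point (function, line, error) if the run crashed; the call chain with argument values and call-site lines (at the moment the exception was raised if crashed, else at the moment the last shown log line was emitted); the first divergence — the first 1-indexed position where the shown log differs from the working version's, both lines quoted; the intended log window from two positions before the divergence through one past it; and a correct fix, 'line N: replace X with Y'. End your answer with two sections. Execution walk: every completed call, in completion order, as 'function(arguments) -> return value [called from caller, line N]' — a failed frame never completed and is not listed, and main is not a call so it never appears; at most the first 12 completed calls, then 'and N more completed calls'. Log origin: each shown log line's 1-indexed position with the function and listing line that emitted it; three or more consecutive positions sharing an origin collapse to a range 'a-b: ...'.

Answer: the defect is in split_margin at line 29.
Key fact: Log streams are identical — the defect surfaces only in the printed output.
Call chain: main -> split_margin(13, 5) (called at line 37).
First divergence: there is none — every log position agrees.
Execution walk:
  screen_input([12, 6, 11, 9, 4, 4, 9, 9, 4, 5], 9) -> 3  [called from gauge_drift, line 9]
  gauge_drift([12, 6, 11, 9, 4, 4, 9, 9, 4, 5], 9) -> 27  [called from tally_events, line 22]
  rate_window(27, 2) -> 13  [called from tally_events, line 24]
  tally_events([12, 6, 11, 9, 4, 4, 9, 9, 4, 5], 9) -> 13  [called from main, line 35]
  split_margin(13, 5) -> 1  [called from main, line 37]
Log line origins:
  1: from tally_events, line 21
  2: from gauge_drift, line 8
  3: from screen_input, line 2
  4: from gauge_drift, line 10
  5: from rate_window, line 15
  6: from main, line 36
  7: from split_margin, line 27
A correct fix: line 29: replace `step // step` with `base // step`.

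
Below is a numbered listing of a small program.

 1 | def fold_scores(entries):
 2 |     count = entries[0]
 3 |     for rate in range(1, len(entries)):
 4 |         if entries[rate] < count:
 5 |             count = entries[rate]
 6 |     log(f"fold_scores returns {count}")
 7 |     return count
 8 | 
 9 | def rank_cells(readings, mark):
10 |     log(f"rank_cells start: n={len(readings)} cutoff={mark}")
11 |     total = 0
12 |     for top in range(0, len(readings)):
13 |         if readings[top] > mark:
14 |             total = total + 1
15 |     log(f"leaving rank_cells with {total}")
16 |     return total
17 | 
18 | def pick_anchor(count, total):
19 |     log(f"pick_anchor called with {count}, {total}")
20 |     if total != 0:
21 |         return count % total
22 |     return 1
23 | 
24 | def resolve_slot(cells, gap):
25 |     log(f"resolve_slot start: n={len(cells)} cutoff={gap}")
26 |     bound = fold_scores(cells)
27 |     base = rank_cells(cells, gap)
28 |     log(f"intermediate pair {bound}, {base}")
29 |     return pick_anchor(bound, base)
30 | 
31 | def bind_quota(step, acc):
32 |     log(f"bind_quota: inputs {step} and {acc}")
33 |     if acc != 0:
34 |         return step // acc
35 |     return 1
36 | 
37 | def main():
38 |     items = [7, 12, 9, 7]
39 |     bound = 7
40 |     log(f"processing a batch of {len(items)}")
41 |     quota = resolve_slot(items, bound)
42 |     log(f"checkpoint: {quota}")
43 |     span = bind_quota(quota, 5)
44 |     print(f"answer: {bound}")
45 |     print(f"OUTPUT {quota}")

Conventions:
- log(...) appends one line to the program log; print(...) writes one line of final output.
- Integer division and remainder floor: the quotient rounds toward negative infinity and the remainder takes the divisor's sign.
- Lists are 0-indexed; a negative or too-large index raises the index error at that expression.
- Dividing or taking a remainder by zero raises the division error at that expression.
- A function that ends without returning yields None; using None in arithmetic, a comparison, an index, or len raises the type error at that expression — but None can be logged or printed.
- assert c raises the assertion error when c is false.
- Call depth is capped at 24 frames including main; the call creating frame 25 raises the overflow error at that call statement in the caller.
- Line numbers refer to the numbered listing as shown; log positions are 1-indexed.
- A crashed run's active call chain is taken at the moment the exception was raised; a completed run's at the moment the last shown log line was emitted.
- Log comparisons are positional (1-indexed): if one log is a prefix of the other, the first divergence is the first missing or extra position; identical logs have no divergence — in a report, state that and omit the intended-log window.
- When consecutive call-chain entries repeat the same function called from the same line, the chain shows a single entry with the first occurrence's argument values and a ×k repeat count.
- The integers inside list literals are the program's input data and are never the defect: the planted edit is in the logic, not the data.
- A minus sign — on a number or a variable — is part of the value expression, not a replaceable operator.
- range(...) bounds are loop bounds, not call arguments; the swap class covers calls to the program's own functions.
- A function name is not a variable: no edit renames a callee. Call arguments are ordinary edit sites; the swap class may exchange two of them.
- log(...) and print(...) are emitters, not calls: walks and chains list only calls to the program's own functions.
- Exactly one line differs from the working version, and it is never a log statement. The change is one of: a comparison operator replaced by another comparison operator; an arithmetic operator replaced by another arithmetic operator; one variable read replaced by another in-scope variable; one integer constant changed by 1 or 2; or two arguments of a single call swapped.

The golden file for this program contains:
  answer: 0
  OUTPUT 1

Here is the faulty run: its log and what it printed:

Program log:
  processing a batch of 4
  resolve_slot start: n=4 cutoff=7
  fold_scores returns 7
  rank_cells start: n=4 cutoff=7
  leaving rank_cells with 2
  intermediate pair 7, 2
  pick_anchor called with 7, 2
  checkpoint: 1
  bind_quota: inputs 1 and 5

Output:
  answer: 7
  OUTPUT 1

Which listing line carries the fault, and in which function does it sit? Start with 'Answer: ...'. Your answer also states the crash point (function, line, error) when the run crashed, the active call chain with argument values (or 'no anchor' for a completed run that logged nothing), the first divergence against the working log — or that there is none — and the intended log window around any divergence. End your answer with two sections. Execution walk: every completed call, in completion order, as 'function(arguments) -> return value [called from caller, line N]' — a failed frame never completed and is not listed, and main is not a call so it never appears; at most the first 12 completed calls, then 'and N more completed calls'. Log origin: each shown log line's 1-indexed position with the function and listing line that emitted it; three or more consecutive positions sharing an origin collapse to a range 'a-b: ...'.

Answer: the defect is in main at line 44.
Core observation: The logs agree in full; only the final output differs.
Call chain: main -> bind_quota(1, 5) (called at line 43).
First divergence: none — the logs agree in full.
Execution walk:
  fold_scores([7, 12, 9, 7]) -> 7  [called from resolve_slot, line 26]
  rank_cells([7, 12, 9, 7], 7) -> 2  [called from resolve_slot, line 27]
  pick_anchor(7, 2) -> 1  [called from resolve_slot, line 29]
  resolve_slot([7, 12, 9, 7], 7) -> 1  [called from main, line 41]
  bind_quota(1, 5) -> 0  [called from main, line 43]
Origin of each log line:
  1 — main, line 40
  2 — resolve_slot, line 25
  3 — fold_scores, line 6
  4 — rank_cells, line 10
  5 — rank_cells, line 15
  6 — resolve_slot, line 28
  7 — pick_anchor, line 19
  8 — main, line 42
  9 — bind_quota, line 32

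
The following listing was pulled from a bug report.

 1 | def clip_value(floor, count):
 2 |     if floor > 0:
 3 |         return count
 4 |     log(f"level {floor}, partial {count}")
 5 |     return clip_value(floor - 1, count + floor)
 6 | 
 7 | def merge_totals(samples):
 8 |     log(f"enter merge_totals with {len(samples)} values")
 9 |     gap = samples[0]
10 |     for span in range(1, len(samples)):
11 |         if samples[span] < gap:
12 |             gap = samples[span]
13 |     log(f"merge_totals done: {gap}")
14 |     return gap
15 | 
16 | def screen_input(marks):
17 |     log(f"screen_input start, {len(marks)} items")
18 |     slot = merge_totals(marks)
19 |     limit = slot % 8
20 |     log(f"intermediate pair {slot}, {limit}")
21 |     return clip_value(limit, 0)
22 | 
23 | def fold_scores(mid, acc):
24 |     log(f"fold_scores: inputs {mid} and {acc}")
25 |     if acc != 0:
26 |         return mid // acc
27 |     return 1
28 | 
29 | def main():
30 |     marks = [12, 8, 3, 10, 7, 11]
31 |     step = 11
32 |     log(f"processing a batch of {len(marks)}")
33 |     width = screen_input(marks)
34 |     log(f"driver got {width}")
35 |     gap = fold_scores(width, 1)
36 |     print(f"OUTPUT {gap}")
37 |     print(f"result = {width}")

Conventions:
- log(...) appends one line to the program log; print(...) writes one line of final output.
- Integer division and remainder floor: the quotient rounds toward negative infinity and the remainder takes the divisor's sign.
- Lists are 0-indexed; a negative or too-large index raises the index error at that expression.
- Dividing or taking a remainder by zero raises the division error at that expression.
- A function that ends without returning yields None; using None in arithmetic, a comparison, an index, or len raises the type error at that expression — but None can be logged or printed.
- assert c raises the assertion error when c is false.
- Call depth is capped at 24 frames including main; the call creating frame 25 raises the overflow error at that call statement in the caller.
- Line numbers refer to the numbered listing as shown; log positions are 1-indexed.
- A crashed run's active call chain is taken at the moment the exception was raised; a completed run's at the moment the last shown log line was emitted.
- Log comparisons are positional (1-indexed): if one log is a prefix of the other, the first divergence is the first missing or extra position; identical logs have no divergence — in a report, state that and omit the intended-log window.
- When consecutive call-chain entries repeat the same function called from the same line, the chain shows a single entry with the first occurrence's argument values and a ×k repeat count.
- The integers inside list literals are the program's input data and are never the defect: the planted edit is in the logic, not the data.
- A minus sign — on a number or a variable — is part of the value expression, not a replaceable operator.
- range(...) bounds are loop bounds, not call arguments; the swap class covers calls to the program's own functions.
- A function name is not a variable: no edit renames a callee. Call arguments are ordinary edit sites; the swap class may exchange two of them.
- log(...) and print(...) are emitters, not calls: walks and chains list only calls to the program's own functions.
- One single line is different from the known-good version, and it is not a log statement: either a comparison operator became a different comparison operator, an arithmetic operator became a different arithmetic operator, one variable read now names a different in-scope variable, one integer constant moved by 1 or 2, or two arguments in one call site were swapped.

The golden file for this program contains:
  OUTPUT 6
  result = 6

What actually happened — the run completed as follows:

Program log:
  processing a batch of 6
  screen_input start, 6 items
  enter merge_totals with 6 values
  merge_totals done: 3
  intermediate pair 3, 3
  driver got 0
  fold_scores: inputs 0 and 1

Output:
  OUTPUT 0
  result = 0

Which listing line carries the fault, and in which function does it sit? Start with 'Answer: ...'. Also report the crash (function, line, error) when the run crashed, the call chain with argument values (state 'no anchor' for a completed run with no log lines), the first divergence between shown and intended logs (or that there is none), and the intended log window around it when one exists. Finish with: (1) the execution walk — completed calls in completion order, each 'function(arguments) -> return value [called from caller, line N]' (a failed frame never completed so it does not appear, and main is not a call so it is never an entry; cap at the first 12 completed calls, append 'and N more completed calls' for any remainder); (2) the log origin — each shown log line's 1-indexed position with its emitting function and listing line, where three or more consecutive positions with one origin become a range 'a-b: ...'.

Answer: the defect is in clip_value at line 2.
Key fact: The earliest visible damage is log position 6 — 'driver got 0' rather than the intended 'level 3, partial 0'.
Call chain: main -> fold_scores(0, 1) (called at line 35).
First divergence: position 6; shown 'driver got 0' vs intended 'level 3, partial 0'.
Intended log window:
  4: merge_totals done: 3
  5: intermediate pair 3, 3
  6: level 3, partial 0
  7: level 2, partial 3
Execution walk:
  merge_totals([12, 8, 3, 10, 7, 11]) -> 3  [called from screen_input, line 18]
  clip_value(3, 0) -> 0  [called from screen_input, line 21]
  screen_input([12, 8, 3, 10, 7, 11]) -> 0  [called from main, line 33]
  fold_scores(0, 1) -> 0  [called from main, line 35]
Origin of each log line:
  1: from main, line 32
  2: from screen_input, line 17
  3: from merge_totals, line 8
  4: from merge_totals, line 13
  5: from screen_input, line 20
  6: from main, line 34
  7: from fold_scores, line 24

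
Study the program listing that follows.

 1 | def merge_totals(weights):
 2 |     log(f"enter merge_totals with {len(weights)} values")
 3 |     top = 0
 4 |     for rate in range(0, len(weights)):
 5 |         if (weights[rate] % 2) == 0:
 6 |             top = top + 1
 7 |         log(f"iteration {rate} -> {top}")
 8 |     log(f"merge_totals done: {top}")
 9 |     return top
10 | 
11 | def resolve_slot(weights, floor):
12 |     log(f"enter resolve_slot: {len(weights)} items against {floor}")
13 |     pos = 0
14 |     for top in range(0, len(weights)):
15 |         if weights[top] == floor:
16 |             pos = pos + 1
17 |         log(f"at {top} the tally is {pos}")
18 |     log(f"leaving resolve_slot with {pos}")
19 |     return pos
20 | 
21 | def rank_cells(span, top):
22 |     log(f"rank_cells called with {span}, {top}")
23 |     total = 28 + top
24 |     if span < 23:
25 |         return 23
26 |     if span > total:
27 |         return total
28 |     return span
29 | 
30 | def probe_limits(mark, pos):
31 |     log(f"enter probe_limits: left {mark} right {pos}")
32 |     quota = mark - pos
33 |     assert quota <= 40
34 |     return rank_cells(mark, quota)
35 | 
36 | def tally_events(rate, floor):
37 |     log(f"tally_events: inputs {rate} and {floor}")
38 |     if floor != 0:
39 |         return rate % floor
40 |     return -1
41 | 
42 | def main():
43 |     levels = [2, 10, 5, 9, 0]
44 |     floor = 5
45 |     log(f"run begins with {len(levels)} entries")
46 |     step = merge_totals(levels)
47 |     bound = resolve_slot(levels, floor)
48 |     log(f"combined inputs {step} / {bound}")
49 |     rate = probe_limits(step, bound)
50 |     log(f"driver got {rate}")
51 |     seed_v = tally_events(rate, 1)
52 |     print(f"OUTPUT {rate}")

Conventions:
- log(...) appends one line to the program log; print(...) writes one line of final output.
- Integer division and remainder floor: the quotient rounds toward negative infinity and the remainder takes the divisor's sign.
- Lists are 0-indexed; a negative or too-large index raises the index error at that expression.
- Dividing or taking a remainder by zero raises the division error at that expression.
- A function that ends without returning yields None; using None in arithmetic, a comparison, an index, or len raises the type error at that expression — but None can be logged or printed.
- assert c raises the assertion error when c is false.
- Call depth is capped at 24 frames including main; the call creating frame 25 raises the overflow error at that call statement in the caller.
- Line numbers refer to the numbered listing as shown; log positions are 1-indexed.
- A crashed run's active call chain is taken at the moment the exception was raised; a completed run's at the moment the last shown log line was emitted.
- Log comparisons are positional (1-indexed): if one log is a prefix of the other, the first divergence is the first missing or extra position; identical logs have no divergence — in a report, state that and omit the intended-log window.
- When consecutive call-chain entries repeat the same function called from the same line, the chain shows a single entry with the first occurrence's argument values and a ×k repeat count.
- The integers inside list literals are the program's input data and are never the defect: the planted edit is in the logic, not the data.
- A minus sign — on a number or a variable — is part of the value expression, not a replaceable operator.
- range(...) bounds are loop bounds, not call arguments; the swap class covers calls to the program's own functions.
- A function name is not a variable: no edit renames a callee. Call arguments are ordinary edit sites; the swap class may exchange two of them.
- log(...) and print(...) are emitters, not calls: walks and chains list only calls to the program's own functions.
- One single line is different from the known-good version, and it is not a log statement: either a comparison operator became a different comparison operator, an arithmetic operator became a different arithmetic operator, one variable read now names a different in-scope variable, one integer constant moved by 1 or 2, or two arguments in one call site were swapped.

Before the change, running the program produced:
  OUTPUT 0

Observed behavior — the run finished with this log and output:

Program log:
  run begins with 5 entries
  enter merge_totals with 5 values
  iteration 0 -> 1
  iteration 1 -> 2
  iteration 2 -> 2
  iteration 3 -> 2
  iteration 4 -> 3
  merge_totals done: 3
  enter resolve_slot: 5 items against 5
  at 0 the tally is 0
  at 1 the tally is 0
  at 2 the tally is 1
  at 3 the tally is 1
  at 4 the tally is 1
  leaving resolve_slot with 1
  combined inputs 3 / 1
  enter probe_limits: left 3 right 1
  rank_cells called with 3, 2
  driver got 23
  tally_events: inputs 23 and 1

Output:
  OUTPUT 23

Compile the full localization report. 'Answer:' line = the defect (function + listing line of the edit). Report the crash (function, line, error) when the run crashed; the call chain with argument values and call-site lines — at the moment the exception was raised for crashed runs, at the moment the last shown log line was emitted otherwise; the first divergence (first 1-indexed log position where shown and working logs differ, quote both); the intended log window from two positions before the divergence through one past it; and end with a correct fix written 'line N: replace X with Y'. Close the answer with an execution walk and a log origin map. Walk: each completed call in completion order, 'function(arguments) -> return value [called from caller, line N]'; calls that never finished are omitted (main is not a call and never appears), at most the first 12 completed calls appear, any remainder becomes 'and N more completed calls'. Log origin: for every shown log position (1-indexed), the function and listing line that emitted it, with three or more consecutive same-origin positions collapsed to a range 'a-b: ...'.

Answer: the defect is in main at line 52.
Key fact: Every logged value matches the working version; the printed result is what differs.
Call chain: main -> tally_events(23, 1) (called at line 51).
First divergence: none (the log streams are identical).
Execution walk:
  merge_totals([2, 10, 5, 9, 0]) -> 3  [called from main, line 46]
  resolve_slot([2, 10, 5, 9, 0], 5) -> 1  [called from main, line 47]
  rank_cells(3, 2) -> 23  [called from probe_limits, line 34]
  probe_limits(3, 1) -> 23  [called from main, line 49]
  tally_events(23, 1) -> 0  [called from main, line 51]
Log origin:
  1: from main, line 45
  2: from merge_totals, line 2
  3-7: from merge_totals, line 7
  8: from merge_totals, line 8
  9: from resolve_slot, line 12
  10-14: from resolve_slot, line 17
  15: from resolve_slot, line 18
  16: from main, line 48
  17: from probe_limits, line 31
  18: from rank_cells, line 22
  19: from main, line 50
  20: from tally_events, line 37
A correct fix: line 52: replace `rate` with `seed_v`.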